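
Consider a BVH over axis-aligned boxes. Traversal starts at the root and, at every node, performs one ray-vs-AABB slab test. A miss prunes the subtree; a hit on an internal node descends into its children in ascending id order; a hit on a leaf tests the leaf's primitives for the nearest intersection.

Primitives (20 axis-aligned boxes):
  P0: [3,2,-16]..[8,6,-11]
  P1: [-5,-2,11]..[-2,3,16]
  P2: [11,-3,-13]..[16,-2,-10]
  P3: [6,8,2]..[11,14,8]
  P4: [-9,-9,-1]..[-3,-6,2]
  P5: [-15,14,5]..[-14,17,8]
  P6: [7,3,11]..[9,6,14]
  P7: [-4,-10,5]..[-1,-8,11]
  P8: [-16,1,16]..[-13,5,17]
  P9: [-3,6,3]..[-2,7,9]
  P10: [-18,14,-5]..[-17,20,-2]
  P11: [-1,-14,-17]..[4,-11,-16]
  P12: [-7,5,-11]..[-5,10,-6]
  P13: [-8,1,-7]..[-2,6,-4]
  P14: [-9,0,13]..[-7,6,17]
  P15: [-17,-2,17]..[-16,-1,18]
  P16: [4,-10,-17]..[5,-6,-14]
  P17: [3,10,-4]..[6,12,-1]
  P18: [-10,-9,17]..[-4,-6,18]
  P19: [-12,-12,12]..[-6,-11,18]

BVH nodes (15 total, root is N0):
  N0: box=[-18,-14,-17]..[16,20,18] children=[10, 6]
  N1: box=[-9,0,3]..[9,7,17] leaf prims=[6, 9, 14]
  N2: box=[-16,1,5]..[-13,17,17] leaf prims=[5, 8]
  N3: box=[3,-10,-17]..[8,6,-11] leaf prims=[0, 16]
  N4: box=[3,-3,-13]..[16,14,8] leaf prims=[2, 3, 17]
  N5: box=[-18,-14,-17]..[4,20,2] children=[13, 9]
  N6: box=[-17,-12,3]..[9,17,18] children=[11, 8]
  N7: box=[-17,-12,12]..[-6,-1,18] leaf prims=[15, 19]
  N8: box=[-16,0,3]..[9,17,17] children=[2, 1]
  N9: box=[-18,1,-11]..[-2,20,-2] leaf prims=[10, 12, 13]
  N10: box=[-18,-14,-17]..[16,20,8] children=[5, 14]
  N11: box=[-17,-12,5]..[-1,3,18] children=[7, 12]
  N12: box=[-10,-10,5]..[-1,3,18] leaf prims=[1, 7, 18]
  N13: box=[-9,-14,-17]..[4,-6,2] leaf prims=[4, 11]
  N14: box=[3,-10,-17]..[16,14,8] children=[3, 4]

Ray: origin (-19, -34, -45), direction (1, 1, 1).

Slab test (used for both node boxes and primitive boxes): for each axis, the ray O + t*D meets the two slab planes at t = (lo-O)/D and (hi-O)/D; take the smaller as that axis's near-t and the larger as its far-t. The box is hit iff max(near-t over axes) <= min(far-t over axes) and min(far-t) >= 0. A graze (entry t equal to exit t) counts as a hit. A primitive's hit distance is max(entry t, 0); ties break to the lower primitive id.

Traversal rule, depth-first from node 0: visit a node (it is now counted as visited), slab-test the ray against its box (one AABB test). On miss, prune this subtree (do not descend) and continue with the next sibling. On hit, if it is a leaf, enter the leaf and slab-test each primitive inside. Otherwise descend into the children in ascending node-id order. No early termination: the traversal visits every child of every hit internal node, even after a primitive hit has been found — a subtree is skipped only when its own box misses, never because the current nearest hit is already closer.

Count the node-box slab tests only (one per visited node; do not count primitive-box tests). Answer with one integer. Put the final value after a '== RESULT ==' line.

Traverse from the root:
N0 x:[1,35] y:[20,54] z:[28,63] -> hit [28,35], descend [6, 10]
  N6 x:[2,28] y:[22,51] z:[48,63] -> miss, prune
  N10 x:[1,35] y:[20,54] z:[28,53] -> hit [28,35], descend [5, 14]
    N5 x:[1,23] y:[20,54] z:[28,47] -> miss, prune
    N14 x:[22,35] y:[24,48] z:[28,53] -> hit [28,35], descend [3, 4]
      N3 x:[22,27] y:[24,40] z:[28,34] -> miss, prune
      N4 x:[22,35] y:[31,48] z:[32,53] -> hit [32,35] leaf, test {P2@t=32, P3(miss), P17(miss)}

7 AABB tests over nodes [0, 6, 10, 5, 14, 3, 4]; 1 leaf entered; closest P2.

== RESULT ==
7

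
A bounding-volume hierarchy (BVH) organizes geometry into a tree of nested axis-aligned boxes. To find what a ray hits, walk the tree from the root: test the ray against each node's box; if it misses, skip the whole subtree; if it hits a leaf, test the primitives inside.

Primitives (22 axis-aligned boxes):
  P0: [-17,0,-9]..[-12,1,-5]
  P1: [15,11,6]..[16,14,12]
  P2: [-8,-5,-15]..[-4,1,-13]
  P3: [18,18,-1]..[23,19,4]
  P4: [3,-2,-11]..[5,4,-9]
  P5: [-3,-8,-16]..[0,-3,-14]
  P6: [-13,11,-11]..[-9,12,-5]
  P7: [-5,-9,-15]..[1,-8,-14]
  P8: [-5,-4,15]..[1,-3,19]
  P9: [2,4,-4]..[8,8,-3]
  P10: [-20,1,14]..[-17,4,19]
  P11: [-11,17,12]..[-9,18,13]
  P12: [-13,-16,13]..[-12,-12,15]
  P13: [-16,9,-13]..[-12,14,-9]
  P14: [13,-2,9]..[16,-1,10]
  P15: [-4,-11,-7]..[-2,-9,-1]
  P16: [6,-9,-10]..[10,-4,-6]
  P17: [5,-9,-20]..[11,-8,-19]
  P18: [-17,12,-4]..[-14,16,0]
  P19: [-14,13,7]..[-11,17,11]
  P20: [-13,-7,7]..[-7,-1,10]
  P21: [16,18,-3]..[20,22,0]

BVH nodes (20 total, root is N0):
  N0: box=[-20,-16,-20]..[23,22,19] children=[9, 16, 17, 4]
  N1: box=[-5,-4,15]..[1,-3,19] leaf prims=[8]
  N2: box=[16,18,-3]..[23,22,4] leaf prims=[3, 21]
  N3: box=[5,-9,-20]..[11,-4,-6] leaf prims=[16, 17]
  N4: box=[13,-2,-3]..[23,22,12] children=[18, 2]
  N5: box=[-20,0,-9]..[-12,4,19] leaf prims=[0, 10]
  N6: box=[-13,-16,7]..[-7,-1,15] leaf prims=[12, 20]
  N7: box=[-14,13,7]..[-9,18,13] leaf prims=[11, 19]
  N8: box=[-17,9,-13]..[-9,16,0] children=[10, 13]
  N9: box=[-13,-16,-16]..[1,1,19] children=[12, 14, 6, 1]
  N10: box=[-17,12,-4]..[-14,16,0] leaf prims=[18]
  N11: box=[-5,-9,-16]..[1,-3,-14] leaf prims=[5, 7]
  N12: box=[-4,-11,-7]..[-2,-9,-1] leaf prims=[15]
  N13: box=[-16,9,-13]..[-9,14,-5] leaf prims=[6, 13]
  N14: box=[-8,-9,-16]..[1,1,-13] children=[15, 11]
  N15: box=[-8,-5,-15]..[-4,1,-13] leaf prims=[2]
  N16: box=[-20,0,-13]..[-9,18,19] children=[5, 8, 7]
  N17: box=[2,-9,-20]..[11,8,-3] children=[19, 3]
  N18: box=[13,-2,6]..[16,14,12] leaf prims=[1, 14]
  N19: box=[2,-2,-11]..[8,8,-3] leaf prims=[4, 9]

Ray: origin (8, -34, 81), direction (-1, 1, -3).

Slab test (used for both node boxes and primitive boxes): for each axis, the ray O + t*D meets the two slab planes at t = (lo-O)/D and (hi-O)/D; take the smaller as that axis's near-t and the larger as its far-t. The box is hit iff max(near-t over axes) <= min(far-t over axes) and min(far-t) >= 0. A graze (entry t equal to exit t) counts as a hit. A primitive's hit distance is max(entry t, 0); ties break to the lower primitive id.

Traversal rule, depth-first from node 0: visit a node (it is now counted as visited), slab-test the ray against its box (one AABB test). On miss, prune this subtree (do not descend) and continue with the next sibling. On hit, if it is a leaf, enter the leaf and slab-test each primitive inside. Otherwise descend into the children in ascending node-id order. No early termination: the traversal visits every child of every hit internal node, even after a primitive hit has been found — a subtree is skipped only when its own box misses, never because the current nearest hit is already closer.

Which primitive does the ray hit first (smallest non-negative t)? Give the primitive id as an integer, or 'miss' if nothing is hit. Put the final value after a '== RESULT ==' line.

Traverse from the root:
N0 x:[-15,28] y:[18,56] z:[62/3,101/3] -> hit [62/3,28], descend [4, 9, 16, 17]
  N4 x:[-15,-5] y:[32,56] z:[23,28] -> miss, prune
  N9 x:[7,21] y:[18,35] z:[62/3,97/3] -> hit [62/3,21], descend [1, 6, 12, 14]
    N1 x:[7,13] y:[30,31] z:[62/3,22] -> miss, prune
    N6 x:[15,21] y:[18,33] z:[22,74/3] -> miss, prune
    N12 x:[10,12] y:[23,25] z:[82/3,88/3] -> miss, prune
    N14 x:[7,16] y:[25,35] z:[94/3,97/3] -> miss, prune
  N16 x:[17,28] y:[34,52] z:[62/3,94/3] -> miss, prune
  N17 x:[-3,6] y:[25,42] z:[28,101/3] -> miss, prune

order=[0, 4, 9, 1, 6, 12, 14, 16, 17]  |boxes|=9  |leaves|=0  hit=miss

== RESULT ==
miss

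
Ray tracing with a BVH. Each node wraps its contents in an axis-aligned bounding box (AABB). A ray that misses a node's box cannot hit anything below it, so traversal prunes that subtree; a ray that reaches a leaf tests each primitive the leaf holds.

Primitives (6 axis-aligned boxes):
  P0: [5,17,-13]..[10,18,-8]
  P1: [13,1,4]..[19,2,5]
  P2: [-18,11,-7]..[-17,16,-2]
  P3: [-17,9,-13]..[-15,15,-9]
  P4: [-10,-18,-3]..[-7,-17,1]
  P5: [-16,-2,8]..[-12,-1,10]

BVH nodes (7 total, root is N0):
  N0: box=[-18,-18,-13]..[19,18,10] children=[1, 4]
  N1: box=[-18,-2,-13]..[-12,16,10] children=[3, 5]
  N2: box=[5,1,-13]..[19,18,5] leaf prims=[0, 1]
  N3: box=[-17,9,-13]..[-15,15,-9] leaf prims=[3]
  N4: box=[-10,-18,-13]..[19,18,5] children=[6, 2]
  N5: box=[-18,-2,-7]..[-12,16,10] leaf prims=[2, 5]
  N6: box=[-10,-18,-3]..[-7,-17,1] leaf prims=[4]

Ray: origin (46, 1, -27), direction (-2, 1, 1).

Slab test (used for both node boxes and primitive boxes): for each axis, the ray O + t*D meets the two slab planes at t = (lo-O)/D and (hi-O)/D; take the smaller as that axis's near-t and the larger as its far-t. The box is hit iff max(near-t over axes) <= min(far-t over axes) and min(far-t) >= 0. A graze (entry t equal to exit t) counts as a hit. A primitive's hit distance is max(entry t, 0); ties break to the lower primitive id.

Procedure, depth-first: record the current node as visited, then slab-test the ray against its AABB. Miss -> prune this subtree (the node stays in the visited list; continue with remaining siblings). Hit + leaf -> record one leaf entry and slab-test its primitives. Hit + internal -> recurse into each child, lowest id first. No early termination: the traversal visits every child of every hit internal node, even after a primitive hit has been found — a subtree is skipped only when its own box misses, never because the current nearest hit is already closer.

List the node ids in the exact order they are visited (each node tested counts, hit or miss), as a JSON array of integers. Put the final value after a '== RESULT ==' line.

Walk:
N0 x:[27/2,32] y:[-19,17] z:[14,37] -> hit [14,17], descend [1, 4]
  N1 x:[29,32] y:[-3,15] z:[14,37] -> miss, prune
  N4 x:[27/2,28] y:[-19,17] z:[14,32] -> hit [14,17], descend [2, 6]
    N2 x:[27/2,41/2] y:[0,17] z:[14,32] -> hit [14,17] leaf, test {P0(miss), P1(miss)}
    N6 x:[53/2,28] y:[-19,-18] z:[24,28] -> miss, prune

5 AABB tests over nodes [0, 1, 4, 2, 6]; 1 leaf entered; closest miss.

== RESULT ==
[0, 1, 4, 2, 6]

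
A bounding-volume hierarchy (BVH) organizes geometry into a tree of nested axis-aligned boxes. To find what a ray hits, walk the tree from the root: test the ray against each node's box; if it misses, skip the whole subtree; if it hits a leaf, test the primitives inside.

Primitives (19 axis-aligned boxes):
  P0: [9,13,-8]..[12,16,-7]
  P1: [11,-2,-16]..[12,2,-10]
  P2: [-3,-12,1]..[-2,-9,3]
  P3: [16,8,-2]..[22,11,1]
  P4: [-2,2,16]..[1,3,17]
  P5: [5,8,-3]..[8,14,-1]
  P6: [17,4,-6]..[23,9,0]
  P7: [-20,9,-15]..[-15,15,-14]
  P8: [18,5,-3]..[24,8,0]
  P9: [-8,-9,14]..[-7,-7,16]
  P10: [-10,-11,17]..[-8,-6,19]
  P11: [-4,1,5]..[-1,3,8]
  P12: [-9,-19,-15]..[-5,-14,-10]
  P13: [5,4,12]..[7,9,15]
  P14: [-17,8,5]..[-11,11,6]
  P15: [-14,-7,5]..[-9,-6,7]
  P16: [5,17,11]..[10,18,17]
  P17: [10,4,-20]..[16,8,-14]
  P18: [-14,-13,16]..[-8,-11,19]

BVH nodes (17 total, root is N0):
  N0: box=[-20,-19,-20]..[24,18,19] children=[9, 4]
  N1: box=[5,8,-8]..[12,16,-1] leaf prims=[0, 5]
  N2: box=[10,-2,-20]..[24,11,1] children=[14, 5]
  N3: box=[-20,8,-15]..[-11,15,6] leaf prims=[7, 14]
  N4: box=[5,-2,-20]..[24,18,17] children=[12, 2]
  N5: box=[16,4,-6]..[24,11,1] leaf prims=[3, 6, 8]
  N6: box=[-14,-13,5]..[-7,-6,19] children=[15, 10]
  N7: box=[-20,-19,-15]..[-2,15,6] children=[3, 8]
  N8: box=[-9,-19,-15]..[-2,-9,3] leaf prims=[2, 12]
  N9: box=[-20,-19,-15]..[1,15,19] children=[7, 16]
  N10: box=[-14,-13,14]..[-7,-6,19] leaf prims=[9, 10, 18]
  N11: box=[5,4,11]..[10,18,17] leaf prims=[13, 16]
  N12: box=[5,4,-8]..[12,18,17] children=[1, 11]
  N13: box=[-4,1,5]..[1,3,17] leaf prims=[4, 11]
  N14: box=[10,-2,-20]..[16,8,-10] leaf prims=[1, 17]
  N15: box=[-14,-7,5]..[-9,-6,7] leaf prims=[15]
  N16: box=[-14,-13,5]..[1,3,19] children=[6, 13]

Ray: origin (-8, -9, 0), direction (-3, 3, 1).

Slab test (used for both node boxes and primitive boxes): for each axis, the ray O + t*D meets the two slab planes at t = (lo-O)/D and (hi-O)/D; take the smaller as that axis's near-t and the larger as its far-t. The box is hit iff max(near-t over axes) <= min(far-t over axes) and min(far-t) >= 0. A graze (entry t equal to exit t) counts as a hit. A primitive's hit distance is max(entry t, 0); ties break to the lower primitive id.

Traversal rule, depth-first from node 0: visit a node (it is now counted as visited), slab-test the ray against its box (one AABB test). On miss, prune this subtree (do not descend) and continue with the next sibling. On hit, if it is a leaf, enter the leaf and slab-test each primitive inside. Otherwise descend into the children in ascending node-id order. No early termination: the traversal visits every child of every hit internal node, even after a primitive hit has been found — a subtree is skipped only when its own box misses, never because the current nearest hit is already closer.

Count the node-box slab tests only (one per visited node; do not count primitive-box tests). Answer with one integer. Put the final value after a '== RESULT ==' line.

Traverse from the root:
N0 x:[-32/3,4] y:[-10/3,9] z:[-20,19] -> hit [-10/3,4], descend [4, 9]
  N4 x:[-32/3,-13/3] y:[7/3,9] z:[-20,17] -> miss, prune
  N9 x:[-3,4] y:[-10/3,8] z:[-15,19] -> hit [-3,4], descend [7, 16]
    N7 x:[-2,4] y:[-10/3,8] z:[-15,6] -> hit [-2,4], descend [3, 8]
      N3 x:[1,4] y:[17/3,8] z:[-15,6] -> miss, prune
      N8 x:[-2,1/3] y:[-10/3,0] z:[-15,3] -> hit [-2,0] leaf, test {P2(miss), P12(miss)}
    N16 x:[-3,2] y:[-4/3,4] z:[5,19] -> miss, prune

Visited [0, 4, 9, 7, 3, 8, 16]. Tests: 7 box, 1 leaf. Nearest: miss.

== RESULT ==
7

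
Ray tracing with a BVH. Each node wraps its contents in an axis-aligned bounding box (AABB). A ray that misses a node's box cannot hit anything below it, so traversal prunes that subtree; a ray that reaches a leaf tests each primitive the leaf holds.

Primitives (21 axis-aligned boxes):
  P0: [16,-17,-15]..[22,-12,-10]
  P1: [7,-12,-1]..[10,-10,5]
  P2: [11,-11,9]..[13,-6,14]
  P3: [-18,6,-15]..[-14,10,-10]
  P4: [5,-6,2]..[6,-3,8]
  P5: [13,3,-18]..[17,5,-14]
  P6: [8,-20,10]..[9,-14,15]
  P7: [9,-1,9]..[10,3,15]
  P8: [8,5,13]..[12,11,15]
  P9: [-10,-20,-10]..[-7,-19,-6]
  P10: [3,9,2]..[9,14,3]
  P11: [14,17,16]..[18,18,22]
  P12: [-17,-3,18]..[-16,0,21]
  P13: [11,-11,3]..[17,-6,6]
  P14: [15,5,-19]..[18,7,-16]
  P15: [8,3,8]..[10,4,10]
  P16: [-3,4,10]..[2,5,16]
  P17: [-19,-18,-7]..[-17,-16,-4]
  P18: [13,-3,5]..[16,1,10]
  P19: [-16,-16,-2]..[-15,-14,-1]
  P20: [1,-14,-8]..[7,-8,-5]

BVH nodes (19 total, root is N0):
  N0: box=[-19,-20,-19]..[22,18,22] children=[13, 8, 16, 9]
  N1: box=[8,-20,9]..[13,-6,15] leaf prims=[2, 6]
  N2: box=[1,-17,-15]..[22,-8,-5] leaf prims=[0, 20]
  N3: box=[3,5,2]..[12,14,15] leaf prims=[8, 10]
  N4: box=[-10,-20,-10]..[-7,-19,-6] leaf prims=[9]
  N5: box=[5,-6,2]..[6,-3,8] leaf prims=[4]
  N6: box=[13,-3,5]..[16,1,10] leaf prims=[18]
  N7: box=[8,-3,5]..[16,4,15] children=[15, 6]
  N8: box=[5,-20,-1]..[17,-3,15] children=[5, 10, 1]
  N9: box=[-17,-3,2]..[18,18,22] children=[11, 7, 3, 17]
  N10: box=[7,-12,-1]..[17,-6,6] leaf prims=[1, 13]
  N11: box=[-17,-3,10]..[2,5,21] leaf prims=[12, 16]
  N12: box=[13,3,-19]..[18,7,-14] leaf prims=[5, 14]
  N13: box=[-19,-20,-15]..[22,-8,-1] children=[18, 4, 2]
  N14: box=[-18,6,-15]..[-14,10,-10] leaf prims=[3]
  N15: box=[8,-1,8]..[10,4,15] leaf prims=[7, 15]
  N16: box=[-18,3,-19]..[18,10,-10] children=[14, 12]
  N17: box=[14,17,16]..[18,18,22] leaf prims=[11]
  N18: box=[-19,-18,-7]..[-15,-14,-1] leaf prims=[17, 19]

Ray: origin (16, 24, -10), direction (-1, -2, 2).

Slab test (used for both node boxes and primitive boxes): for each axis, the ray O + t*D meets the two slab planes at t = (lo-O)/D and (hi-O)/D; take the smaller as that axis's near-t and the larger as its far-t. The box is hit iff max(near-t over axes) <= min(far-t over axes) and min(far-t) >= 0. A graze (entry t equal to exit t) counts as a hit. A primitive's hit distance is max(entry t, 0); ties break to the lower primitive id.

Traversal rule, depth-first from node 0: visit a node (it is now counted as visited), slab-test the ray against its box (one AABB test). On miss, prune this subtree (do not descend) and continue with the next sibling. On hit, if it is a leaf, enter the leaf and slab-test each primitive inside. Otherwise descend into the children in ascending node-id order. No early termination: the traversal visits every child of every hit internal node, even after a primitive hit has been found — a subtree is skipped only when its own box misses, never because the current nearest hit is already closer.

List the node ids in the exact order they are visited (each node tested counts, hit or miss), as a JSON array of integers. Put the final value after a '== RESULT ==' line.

Traverse from the root:
N0 x:[-6,35] y:[3,22] z:[-9/2,16] -> hit [3,16], descend [8, 9, 13, 16]
  N8 x:[-1,11] y:[27/2,22] z:[9/2,25/2] -> miss, prune
  N9 x:[-2,33] y:[3,27/2] z:[6,16] -> hit [6,27/2], descend [3, 7, 11, 17]
    N3 x:[4,13] y:[5,19/2] z:[6,25/2] -> hit [6,19/2] leaf, test {P8(miss), P10(miss)}
    N7 x:[0,8] y:[10,27/2] z:[15/2,25/2] -> miss, prune
    N11 x:[14,33] y:[19/2,27/2] z:[10,31/2] -> miss, prune
    N17 x:[-2,2] y:[3,7/2] z:[13,16] -> miss, prune
  N13 x:[-6,35] y:[16,22] z:[-5/2,9/2] -> miss, prune
  N16 x:[-2,34] y:[7,21/2] z:[-9/2,0] -> miss, prune

order=[0, 8, 9, 3, 7, 11, 17, 13, 16]  |boxes|=9  |leaves|=1  hit=miss

== RESULT ==
[0, 8, 9, 3, 7, 11, 17, 13, 16]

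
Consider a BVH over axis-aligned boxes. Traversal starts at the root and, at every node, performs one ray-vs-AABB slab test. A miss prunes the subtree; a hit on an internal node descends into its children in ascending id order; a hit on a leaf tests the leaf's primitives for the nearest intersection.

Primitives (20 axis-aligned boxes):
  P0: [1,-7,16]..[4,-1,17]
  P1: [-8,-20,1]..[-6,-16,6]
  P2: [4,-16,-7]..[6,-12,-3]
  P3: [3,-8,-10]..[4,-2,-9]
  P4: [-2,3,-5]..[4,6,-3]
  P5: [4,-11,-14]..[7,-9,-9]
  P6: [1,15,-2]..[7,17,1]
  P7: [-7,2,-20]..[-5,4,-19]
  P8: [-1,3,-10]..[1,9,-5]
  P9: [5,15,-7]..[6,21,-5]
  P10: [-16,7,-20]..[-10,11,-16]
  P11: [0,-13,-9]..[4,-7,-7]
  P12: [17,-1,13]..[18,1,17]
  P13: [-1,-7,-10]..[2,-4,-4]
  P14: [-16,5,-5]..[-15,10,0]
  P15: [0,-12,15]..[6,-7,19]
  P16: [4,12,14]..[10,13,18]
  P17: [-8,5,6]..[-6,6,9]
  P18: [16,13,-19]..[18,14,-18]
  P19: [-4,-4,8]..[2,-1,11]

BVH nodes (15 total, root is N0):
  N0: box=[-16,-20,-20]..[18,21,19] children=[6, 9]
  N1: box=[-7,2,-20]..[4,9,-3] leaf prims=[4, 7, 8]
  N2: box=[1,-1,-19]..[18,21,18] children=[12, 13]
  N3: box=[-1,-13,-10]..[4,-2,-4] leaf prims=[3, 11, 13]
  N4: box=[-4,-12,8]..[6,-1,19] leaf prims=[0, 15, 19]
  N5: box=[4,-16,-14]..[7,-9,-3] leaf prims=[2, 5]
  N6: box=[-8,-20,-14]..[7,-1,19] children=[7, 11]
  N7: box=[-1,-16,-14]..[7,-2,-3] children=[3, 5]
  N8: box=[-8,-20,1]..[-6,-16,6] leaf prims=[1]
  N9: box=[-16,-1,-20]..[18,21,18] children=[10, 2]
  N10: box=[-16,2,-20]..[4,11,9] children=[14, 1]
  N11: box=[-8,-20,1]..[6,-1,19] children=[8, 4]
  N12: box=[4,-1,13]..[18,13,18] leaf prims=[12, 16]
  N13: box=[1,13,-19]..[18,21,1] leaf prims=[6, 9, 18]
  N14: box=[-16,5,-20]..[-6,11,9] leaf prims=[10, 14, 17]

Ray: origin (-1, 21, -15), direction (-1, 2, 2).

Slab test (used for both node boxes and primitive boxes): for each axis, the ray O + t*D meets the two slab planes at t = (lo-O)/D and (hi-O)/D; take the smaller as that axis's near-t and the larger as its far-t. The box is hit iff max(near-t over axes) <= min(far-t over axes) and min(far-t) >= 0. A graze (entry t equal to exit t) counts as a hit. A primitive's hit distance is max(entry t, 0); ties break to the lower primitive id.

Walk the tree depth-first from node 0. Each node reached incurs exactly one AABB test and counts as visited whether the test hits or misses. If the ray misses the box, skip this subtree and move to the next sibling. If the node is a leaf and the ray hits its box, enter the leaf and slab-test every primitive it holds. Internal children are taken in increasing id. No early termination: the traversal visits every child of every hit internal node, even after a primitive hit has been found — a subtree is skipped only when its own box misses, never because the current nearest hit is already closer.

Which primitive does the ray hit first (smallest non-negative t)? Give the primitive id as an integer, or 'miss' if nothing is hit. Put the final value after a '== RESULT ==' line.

Walk:
N0 x:[-19,15] y:[-41/2,0] z:[-5/2,17] -> hit [-5/2,0], descend [6, 9]
  N6 x:[-8,7] y:[-41/2,-11] z:[1/2,17] -> miss, prune
  N9 x:[-19,15] y:[-11,0] z:[-5/2,33/2] -> hit [-5/2,0], descend [2, 10]
    N2 x:[-19,-2] y:[-11,0] z:[-2,33/2] -> miss, prune
    N10 x:[-5,15] y:[-19/2,-5] z:[-5/2,12] -> miss, prune

Summary -> nodes [0, 6, 9, 2, 10]; box-tests=5; leaf-entries=0; first=miss

== RESULT ==
miss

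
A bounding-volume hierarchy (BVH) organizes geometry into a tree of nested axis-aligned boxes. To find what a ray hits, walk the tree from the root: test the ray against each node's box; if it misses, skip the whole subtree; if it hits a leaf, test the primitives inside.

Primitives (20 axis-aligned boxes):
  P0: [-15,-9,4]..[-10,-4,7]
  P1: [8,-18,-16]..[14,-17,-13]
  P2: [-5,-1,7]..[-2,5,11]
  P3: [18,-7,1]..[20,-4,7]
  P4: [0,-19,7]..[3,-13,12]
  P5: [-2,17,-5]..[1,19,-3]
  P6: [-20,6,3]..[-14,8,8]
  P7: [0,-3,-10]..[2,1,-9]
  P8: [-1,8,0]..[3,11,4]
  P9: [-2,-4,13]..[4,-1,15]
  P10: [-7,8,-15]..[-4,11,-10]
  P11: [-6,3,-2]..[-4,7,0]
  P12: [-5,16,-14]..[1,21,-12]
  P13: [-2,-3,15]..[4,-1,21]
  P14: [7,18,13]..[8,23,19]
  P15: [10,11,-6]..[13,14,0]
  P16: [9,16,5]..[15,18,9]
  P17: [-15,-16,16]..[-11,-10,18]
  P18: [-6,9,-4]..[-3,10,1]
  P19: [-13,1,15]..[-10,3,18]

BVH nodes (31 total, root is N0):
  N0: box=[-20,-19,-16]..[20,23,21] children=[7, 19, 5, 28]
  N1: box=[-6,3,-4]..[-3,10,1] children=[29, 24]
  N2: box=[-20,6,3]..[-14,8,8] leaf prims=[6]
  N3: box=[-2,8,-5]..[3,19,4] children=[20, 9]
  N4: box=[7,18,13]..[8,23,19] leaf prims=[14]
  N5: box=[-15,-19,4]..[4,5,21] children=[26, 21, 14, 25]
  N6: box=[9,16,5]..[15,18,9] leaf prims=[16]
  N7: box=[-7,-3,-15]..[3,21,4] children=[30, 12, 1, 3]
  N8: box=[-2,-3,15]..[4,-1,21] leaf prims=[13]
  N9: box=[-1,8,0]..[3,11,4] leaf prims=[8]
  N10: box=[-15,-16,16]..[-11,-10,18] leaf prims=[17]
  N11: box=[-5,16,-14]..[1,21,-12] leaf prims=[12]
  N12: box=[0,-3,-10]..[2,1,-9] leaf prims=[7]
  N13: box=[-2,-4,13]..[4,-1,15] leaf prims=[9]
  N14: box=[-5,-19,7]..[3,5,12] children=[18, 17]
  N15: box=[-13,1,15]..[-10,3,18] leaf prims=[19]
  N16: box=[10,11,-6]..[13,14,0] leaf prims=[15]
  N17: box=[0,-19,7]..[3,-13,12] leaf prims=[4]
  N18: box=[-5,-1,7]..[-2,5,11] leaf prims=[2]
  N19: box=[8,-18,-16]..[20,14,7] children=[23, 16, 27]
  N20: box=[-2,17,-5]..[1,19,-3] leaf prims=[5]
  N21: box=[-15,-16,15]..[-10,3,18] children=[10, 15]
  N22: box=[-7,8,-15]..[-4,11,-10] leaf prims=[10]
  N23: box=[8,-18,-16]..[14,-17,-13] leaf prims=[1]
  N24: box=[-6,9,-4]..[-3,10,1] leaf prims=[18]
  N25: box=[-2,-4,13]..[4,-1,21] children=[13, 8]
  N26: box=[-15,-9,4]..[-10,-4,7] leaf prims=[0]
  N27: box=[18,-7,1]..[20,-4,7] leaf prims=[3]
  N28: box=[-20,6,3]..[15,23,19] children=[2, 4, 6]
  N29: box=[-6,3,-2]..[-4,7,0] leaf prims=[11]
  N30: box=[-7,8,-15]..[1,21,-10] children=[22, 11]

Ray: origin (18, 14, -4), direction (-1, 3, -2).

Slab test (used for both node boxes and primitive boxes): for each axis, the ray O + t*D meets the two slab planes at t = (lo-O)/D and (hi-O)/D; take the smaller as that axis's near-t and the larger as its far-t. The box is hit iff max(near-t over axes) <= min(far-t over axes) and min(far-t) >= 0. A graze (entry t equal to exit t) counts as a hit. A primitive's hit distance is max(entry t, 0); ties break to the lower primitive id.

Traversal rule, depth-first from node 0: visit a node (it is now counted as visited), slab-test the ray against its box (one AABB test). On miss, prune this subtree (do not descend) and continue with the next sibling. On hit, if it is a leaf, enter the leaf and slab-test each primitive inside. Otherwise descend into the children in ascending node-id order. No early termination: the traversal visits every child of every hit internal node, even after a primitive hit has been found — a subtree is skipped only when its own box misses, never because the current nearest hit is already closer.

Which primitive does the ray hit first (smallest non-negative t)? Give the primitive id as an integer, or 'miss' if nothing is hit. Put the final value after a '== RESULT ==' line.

Traverse from the root:
N0 x:[-2,38] y:[-11,3] z:[-25/2,6] -> hit [-2,3], descend [5, 7, 19, 28]
  N5 x:[14,33] y:[-11,-3] z:[-25/2,-4] -> miss, prune
  N7 x:[15,25] y:[-17/3,7/3] z:[-4,11/2] -> miss, prune
  N19 x:[-2,10] y:[-32/3,0] z:[-11/2,6] -> hit [-2,0], descend [16, 23, 27]
    N16 x:[5,8] y:[-1,0] z:[-2,1] -> miss, prune
    N23 x:[4,10] y:[-32/3,-31/3] z:[9/2,6] -> miss, prune
    N27 x:[-2,0] y:[-7,-6] z:[-11/2,-5/2] -> miss, prune
  N28 x:[3,38] y:[-8/3,3] z:[-23/2,-7/2] -> miss, prune

order=[0, 5, 7, 19, 16, 23, 27, 28]  |boxes|=8  |leaves|=0  hit=miss

== RESULT ==
miss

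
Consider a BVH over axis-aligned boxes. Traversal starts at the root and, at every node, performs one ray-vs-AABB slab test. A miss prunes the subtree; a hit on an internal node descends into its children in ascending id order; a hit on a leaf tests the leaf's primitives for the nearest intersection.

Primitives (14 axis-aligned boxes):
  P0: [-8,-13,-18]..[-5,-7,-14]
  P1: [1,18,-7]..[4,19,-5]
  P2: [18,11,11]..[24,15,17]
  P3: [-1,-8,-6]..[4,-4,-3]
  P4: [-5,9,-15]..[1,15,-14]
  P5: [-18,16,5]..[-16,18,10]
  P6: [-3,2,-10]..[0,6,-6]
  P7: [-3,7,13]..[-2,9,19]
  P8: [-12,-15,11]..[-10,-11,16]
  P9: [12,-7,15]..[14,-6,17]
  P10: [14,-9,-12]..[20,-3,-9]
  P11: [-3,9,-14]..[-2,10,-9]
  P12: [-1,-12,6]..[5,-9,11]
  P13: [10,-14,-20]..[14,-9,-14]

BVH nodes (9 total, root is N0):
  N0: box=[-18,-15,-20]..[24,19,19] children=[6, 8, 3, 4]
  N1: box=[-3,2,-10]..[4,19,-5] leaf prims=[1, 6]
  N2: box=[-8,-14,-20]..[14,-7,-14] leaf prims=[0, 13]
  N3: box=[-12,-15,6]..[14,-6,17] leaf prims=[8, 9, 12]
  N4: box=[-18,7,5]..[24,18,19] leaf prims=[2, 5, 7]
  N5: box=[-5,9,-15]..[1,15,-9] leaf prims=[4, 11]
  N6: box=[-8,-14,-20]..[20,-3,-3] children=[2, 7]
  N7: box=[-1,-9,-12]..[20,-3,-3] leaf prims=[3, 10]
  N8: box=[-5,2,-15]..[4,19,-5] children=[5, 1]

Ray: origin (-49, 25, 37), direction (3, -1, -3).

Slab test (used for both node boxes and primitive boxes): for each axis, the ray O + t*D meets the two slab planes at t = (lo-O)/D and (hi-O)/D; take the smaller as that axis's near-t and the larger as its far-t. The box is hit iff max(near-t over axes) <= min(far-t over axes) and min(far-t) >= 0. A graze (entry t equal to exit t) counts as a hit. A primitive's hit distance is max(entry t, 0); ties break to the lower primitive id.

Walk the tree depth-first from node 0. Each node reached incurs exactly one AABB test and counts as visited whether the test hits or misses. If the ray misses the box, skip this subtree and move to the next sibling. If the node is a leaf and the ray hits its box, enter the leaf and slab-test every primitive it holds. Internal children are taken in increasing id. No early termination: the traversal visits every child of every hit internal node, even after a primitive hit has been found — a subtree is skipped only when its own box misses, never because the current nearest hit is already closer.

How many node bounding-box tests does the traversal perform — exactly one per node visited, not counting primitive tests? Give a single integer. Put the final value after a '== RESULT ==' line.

Traverse from the root:
N0 x:[31/3,73/3] y:[6,40] z:[6,19] -> hit [31/3,19], descend [3, 4, 6, 8]
  N3 x:[37/3,21] y:[31,40] z:[20/3,31/3] -> miss, prune
  N4 x:[31/3,73/3] y:[7,18] z:[6,32/3] -> hit [31/3,32/3] leaf, test {P2(miss), P5(miss), P7(miss)}
  N6 x:[41/3,23] y:[28,39] z:[40/3,19] -> miss, prune
  N8 x:[44/3,53/3] y:[6,23] z:[14,52/3] -> hit [44/3,52/3], descend [1, 5]
    N1 x:[46/3,53/3] y:[6,23] z:[14,47/3] -> hit [46/3,47/3] leaf, test {P1(miss), P6(miss)}
    N5 x:[44/3,50/3] y:[10,16] z:[46/3,52/3] -> hit [46/3,16] leaf, test {P4(miss), P11@t=46/3}

order=[0, 3, 4, 6, 8, 1, 5]  |boxes|=7  |leaves|=3  hit=P11

== RESULT ==
7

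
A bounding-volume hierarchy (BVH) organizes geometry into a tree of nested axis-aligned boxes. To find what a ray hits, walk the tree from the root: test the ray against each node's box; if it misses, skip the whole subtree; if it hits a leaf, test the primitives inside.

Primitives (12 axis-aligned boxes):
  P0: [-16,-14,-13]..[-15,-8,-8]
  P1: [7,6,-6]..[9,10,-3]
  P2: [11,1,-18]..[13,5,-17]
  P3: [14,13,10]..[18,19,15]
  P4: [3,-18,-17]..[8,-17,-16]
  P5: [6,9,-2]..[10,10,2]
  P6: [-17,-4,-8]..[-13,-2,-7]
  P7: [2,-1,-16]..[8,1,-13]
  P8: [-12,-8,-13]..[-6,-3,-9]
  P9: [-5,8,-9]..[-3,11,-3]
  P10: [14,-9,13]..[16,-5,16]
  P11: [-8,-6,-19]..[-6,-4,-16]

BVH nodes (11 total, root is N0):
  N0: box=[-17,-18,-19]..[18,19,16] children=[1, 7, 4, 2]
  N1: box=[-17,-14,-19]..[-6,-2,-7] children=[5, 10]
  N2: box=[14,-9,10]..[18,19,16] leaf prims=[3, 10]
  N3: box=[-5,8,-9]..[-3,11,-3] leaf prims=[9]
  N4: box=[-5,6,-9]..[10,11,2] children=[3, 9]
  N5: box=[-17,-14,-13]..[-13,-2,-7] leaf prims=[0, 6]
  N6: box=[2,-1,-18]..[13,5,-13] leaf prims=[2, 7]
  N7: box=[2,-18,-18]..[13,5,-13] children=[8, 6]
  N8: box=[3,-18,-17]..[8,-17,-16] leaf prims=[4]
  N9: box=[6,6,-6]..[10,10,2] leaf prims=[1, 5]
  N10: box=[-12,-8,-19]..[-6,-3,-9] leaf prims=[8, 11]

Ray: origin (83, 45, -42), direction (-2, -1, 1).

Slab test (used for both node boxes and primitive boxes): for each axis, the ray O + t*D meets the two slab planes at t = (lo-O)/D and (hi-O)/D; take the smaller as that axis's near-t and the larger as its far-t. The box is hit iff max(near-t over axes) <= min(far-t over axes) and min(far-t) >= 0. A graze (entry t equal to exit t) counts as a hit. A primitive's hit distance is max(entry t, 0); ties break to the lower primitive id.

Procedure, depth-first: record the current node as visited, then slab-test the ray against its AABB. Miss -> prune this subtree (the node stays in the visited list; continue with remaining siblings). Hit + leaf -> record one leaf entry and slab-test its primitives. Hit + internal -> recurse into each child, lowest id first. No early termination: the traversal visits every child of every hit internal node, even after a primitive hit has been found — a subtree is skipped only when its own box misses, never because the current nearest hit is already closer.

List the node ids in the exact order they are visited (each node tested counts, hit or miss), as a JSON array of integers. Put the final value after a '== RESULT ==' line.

Traverse from the root:
N0 x:[65/2,50] y:[26,63] z:[23,58] -> hit [65/2,50], descend [1, 2, 4, 7]
  N1 x:[89/2,50] y:[47,59] z:[23,35] -> miss, prune
  N2 x:[65/2,69/2] y:[26,54] z:[52,58] -> miss, prune
  N4 x:[73/2,44] y:[34,39] z:[33,44] -> hit [73/2,39], descend [3, 9]
    N3 x:[43,44] y:[34,37] z:[33,39] -> miss, prune
    N9 x:[73/2,77/2] y:[35,39] z:[36,44] -> hit [73/2,77/2] leaf, test {P1@t=37, P5(miss)}
  N7 x:[35,81/2] y:[40,63] z:[24,29] -> miss, prune

order=[0, 1, 2, 4, 3, 9, 7]  |boxes|=7  |leaves|=1  hit=P1

== RESULT ==
[0, 1, 2, 4, 3, 9, 7]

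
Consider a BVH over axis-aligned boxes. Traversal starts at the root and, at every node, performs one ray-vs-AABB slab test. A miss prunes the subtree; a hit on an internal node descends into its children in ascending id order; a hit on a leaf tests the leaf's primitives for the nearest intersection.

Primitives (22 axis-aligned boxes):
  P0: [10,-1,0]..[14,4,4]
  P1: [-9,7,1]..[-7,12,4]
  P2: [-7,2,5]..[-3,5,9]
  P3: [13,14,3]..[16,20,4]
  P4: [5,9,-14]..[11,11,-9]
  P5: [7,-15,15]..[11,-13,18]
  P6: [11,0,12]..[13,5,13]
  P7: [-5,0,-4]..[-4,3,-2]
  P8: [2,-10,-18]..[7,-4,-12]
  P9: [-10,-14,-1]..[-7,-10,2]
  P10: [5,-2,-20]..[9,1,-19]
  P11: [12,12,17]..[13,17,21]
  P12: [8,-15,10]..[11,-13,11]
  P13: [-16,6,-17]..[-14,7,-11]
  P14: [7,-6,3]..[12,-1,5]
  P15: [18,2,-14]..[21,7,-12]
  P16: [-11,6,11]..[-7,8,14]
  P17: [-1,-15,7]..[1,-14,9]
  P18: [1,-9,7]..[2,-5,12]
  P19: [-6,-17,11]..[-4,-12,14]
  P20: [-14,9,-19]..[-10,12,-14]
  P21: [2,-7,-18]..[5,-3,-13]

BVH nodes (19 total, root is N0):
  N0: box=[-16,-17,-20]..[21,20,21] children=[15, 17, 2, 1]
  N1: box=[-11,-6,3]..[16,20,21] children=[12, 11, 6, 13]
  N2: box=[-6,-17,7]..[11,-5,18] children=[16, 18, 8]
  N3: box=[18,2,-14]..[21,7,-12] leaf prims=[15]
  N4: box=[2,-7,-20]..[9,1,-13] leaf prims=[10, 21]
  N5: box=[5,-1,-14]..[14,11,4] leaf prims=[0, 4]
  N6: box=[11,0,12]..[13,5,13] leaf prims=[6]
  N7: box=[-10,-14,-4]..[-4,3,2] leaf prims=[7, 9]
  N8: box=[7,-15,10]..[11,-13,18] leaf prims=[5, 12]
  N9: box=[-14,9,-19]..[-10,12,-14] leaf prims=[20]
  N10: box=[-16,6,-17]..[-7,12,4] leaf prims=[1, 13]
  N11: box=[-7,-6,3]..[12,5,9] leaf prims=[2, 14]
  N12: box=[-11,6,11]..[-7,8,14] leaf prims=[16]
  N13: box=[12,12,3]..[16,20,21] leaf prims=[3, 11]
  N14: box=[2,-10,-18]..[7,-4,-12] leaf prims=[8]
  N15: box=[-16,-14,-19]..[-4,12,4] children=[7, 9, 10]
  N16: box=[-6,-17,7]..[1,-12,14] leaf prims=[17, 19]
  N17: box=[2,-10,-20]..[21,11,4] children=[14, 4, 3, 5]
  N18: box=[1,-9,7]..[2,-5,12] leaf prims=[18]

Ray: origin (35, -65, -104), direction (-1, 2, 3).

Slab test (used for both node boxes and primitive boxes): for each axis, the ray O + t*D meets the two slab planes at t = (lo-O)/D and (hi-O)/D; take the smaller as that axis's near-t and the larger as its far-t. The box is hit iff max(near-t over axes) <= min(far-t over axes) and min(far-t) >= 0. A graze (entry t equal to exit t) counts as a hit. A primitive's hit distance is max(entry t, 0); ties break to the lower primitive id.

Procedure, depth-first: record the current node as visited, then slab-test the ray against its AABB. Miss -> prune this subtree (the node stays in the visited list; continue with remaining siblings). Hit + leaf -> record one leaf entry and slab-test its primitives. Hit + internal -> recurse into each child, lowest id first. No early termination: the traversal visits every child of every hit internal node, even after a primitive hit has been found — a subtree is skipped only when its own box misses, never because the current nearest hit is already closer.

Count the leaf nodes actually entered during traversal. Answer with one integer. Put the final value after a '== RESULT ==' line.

Walk:
N0 x:[14,51] y:[24,85/2] z:[28,125/3] -> hit [28,125/3], descend [1, 2, 15, 17]
  N1 x:[19,46] y:[59/2,85/2] z:[107/3,125/3] -> hit [107/3,125/3], descend [6, 11, 12, 13]
    N6 x:[22,24] y:[65/2,35] z:[116/3,39] -> miss, prune
    N11 x:[23,42] y:[59/2,35] z:[107/3,113/3] -> miss, prune
    N12 x:[42,46] y:[71/2,73/2] z:[115/3,118/3] -> miss, prune
    N13 x:[19,23] y:[77/2,85/2] z:[107/3,125/3] -> miss, prune
  N2 x:[24,41] y:[24,30] z:[37,122/3] -> miss, prune
  N15 x:[39,51] y:[51/2,77/2] z:[85/3,36] -> miss, prune
  N17 x:[14,33] y:[55/2,38] z:[28,36] -> hit [28,33], descend [3, 4, 5, 14]
    N3 x:[14,17] y:[67/2,36] z:[30,92/3] -> miss, prune
    N4 x:[26,33] y:[29,33] z:[28,91/3] -> hit [29,91/3] leaf, test {P10(miss), P21@t=30}
    N5 x:[21,30] y:[32,38] z:[30,36] -> miss, prune
    N14 x:[28,33] y:[55/2,61/2] z:[86/3,92/3] -> hit [86/3,61/2] leaf, test {P8@t=86/3}

order=[0, 1, 6, 11, 12, 13, 2, 15, 17, 3, 4, 5, 14]  |boxes|=13  |leaves|=2  hit=P8

== RESULT ==
2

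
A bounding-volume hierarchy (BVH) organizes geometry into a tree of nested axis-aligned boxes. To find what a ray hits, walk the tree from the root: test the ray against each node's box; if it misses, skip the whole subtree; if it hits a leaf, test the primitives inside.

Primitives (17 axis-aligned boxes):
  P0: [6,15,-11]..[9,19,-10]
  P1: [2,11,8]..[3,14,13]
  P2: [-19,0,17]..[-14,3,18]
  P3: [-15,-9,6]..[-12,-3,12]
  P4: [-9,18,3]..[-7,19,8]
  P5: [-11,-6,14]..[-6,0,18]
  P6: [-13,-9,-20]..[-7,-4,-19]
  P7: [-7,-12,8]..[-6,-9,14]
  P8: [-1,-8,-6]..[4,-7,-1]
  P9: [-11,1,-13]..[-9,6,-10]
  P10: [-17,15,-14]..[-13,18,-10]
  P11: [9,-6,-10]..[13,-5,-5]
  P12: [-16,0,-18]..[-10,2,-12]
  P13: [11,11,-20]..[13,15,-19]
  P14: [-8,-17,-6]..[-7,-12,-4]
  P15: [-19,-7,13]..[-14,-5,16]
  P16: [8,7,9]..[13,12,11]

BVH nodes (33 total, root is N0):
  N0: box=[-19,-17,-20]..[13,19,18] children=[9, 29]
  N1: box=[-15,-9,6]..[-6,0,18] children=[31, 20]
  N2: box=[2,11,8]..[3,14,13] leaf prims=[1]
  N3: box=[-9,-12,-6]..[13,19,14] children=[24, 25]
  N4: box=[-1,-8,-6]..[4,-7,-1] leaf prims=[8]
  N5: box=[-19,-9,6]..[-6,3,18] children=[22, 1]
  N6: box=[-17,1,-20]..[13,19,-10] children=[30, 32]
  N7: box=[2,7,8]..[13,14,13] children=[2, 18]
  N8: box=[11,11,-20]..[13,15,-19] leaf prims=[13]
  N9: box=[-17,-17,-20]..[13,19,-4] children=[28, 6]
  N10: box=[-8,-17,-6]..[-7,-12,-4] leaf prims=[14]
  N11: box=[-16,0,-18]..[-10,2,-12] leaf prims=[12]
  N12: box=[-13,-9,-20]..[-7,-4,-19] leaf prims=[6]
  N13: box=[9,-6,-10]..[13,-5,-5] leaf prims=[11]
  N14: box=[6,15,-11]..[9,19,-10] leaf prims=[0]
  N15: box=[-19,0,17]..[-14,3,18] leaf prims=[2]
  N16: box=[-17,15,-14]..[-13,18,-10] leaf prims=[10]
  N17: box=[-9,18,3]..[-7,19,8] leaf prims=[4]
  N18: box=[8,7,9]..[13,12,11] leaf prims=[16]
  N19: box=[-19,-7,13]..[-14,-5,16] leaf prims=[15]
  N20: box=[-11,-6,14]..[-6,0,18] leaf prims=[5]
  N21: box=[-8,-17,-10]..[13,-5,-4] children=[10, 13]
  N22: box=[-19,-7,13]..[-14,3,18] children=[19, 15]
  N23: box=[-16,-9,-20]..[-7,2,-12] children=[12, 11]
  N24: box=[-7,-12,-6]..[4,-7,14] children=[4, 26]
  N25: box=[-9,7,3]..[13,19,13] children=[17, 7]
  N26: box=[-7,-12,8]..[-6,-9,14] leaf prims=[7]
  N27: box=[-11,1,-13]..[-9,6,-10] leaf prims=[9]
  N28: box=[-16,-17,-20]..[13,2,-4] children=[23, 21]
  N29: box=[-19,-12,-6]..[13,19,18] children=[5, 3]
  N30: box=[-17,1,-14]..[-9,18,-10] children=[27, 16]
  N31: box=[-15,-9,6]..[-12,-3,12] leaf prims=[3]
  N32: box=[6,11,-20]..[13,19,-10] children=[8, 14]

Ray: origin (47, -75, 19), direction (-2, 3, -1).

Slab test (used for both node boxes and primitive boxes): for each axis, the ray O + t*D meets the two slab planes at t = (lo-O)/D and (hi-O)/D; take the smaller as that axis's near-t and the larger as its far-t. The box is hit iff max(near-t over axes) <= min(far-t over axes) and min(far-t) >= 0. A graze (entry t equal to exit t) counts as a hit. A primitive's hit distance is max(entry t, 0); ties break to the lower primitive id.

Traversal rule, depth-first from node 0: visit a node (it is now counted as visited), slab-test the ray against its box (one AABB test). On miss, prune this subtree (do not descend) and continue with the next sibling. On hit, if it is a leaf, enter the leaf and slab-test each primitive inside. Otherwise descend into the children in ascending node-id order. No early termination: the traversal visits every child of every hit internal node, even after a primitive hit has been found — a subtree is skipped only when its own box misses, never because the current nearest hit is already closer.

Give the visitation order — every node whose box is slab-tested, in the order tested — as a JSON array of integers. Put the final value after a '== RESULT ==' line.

Walk:
N0 x:[17,33] y:[58/3,94/3] z:[1,39] -> hit [58/3,94/3], descend [9, 29]
  N9 x:[17,32] y:[58/3,94/3] z:[23,39] -> hit [23,94/3], descend [6, 28]
    N6 x:[17,32] y:[76/3,94/3] z:[29,39] -> hit [29,94/3], descend [30, 32]
      N30 x:[28,32] y:[76/3,31] z:[29,33] -> hit [29,31], descend [16, 27]
        N16 x:[30,32] y:[30,31] z:[29,33] -> hit [30,31] leaf, test {P10@t=30}
        N27 x:[28,29] y:[76/3,27] z:[29,32] -> miss, prune
      N32 x:[17,41/2] y:[86/3,94/3] z:[29,39] -> miss, prune
    N28 x:[17,63/2] y:[58/3,77/3] z:[23,39] -> hit [23,77/3], descend [21, 23]
      N21 x:[17,55/2] y:[58/3,70/3] z:[23,29] -> hit [23,70/3], descend [10, 13]
        N10 x:[27,55/2] y:[58/3,21] z:[23,25] -> miss, prune
        N13 x:[17,19] y:[23,70/3] z:[24,29] -> miss, prune
      N23 x:[27,63/2] y:[22,77/3] z:[31,39] -> miss, prune
  N29 x:[17,33] y:[21,94/3] z:[1,25] -> hit [21,25], descend [3, 5]
    N3 x:[17,28] y:[21,94/3] z:[5,25] -> hit [21,25], descend [24, 25]
      N24 x:[43/2,27] y:[21,68/3] z:[5,25] -> hit [43/2,68/3], descend [4, 26]
        N4 x:[43/2,24] y:[67/3,68/3] z:[20,25] -> hit [67/3,68/3] leaf, test {P8@t=67/3}
        N26 x:[53/2,27] y:[21,22] z:[5,11] -> miss, prune
      N25 x:[17,28] y:[82/3,94/3] z:[6,16] -> miss, prune
    N5 x:[53/2,33] y:[22,26] z:[1,13] -> miss, prune

Summary -> nodes [0, 9, 6, 30, 16, 27, 32, 28, 21, 10, 13, 23, 29, 3, 24, 4, 26, 25, 5]; box-tests=19; leaf-entries=2; first=P8

== RESULT ==
[0, 9, 6, 30, 16, 27, 32, 28, 21, 10, 13, 23, 29, 3, 24, 4, 26, 25, 5]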